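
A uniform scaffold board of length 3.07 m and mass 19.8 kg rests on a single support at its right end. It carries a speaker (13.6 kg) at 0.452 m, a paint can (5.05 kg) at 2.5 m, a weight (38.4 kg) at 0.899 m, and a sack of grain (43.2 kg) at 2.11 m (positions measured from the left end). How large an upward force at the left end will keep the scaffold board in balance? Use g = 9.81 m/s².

F ≈ 619 N

About the right end:
Beam weight: 19.8 × 9.81 = 194.2 N down at 1.535 m → arm 1.535 m, τ = 194.2 × 1.535 = 298.1 N·m counterclockwise.
Speaker: 13.6 × 9.81 = 133.4 N down at 0.452 m → arm 2.618 m, τ = 133.4 × 2.618 = 349.2 N·m counterclockwise.
Paint can: 5.05 × 9.81 = 49.54 N down at 2.5 m → arm 0.57 m, τ = 49.54 × 0.57 = 28.24 N·m counterclockwise.
Weight: 38.4 × 9.81 = 376.7 N down at 0.899 m → arm 2.171 m, τ = 376.7 × 2.171 = 817.8 N·m counterclockwise.
Sack of grain: 43.2 × 9.81 = 423.8 N down at 2.11 m → arm 0.96 m, τ = 423.8 × 0.96 = 406.8 N·m counterclockwise.
Net moment of the loads = 1900 N·m counterclockwise.
The upward force F acts at the left end, arm 3.07 m, giving F × 3.07 clockwise.
For rotational equilibrium, F × 3.07 = 1900, so F = 1900 / 3.07 = 619 N.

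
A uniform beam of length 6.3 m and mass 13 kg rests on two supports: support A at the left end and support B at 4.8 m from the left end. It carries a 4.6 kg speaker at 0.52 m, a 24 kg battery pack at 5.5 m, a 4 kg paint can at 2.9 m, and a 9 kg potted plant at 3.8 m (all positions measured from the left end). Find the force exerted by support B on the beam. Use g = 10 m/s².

Sum moments about support A (its reaction then has zero moment arm).
Beam weight: 13 × 10 = 130 N down at 3.15 m → arm 3.15 m, τ = 130 × 3.15 = 409.5 N·m clockwise.
Speaker: 4.6 × 10 = 46 N down at 0.52 m → arm 0.52 m, τ = 46 × 0.52 = 23.92 N·m clockwise.
Battery pack: 24 × 10 = 240 N down at 5.5 m → arm 5.5 m, τ = 240 × 5.5 = 1320 N·m clockwise.
Paint can: 4 × 10 = 40 N down at 2.9 m → arm 2.9 m, τ = 40 × 2.9 = 116 N·m clockwise.
Potted plant: 9 × 10 = 90 N down at 3.8 m → arm 3.8 m, τ = 90 × 3.8 = 342 N·m clockwise.
Net load moment about support A = 2211 N·m clockwise.
Reaction R at support B is upward at 4.8 m, arm 4.8 m → moment R × 4.8 counterclockwise.
Balancing moments: R × 4.8 = 2211, giving R = 461 N.

R_B ≈ 461 N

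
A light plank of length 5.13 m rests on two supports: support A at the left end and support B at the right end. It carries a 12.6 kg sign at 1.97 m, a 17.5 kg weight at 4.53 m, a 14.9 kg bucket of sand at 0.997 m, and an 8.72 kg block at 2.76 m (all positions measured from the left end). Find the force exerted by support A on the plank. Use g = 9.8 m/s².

Taking torques about support B:
Sign: 12.6 × 9.8 = 123.5 N down at 1.97 m → arm 3.16 m, τ = 123.5 × 3.16 = 390.3 N·m counterclockwise.
Weight: 17.5 × 9.8 = 171.5 N down at 4.53 m → arm 0.6 m, τ = 171.5 × 0.6 = 102.9 N·m counterclockwise.
Bucket of sand: 14.9 × 9.8 = 146 N down at 0.997 m → arm 4.133 m, τ = 146 × 4.133 = 603.4 N·m counterclockwise.
Block: 8.72 × 9.8 = 85.46 N down at 2.76 m → arm 2.37 m, τ = 85.46 × 2.37 = 202.5 N·m counterclockwise.
Net load moment about support B = 1299 N·m counterclockwise.
Reaction R at support A is upward at 0 m, arm 5.13 m → moment R × 5.13 clockwise.
For rotational equilibrium, R × 5.13 = 1299, so R = 253 N.

R_A ≈ 253 N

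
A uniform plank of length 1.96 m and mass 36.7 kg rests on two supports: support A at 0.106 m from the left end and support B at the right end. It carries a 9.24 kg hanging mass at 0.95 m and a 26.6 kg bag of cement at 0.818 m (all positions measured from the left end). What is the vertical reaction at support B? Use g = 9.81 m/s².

R_B ≈ 311 N

Taking torques about support A:
Beam weight: 36.7 × 9.81 = 360 N down at 0.98 m → arm 0.874 m, τ = 360 × 0.874 = 314.6 N·m clockwise.
Hanging mass: 9.24 × 9.81 = 90.64 N down at 0.95 m → arm 0.844 m, τ = 90.64 × 0.844 = 76.5 N·m clockwise.
Bag of cement: 26.6 × 9.81 = 260.9 N down at 0.818 m → arm 0.712 m, τ = 260.9 × 0.712 = 185.8 N·m clockwise.
Net load moment about support A = 576.9 N·m clockwise.
Reaction R at support B is upward at 1.96 m, arm 1.854 m → moment R × 1.854 counterclockwise.
Στ = 0 ⇒ R × 1.854 = 576.9 ⇒ R = 311 N.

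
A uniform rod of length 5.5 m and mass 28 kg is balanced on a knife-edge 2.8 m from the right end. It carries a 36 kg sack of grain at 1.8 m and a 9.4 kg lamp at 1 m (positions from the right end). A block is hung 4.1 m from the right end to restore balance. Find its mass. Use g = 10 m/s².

m ≈ 41.8 kg

Taking torques about the knife-edge (at 2.8 m from the right end):
Beam weight: 28 × 10 = 280 N down at 2.75 m → arm 0.05 m, τ = 280 × 0.05 = 14 N·m clockwise.
Sack of grain: 36 × 10 = 360 N down at 1.8 m → arm 1 m, τ = 360 × 1 = 360 N·m clockwise.
Lamp: 9.4 × 10 = 94 N down at 1 m → arm 1.8 m, τ = 94 × 1.8 = 169.2 N·m clockwise.
Net moment of known loads = 543.2 N·m clockwise.
An unknown mass m at 4.1 m has arm 1.3 m; its moment is m·g·1.3 counterclockwise.
Στ = 0 ⇒ m × 10 × 1.3 = 543.2 ⇒ m = 543.2 / (10 × 1.3) = 41.8 kg.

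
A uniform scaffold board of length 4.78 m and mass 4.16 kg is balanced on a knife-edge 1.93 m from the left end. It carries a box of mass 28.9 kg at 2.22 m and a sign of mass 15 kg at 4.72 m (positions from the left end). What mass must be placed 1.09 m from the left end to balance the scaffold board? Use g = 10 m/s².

m ≈ 62.1 kg

About the knife-edge (at 1.93 m from the left end):
Beam weight: 4.16 × 10 = 41.6 N down at 2.39 m → arm 0.46 m, τ = 41.6 × 0.46 = 19.14 N·m clockwise.
Box: 28.9 × 10 = 289 N down at 2.22 m → arm 0.29 m, τ = 289 × 0.29 = 83.81 N·m clockwise.
Sign: 15 × 10 = 150 N down at 4.72 m → arm 2.79 m, τ = 150 × 2.79 = 418.5 N·m clockwise.
Net moment of known loads = 521.5 N·m clockwise.
An unknown mass m at 1.09 m has arm 0.84 m; its moment is m·g·0.84 counterclockwise.
Balancing moments: m × 10 × 0.84 = 521.5, giving m = 521.5 / (10 × 0.84) = 62.1 kg.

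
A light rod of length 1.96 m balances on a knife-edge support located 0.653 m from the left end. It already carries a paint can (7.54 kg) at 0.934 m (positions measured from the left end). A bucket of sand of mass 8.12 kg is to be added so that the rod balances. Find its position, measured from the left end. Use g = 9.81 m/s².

x ≈ 0.392 m from the left end

Take moments about the knife-edge support (at 0.653 m from the left end).
Paint can: 7.54 × 9.81 = 73.97 N down at 0.934 m → arm 0.281 m, τ = 73.97 × 0.281 = 20.79 N·m clockwise.
Net moment of existing loads = 20.79 N·m clockwise.
The bucket of sand weighs 8.12 × 9.81 = 79.66 N and must supply an equal counterclockwise moment, so its lever arm about the knife-edge support is 20.79 / 79.66 = 0.261 m.
That puts it at 0.653 − 0.261 = 0.392 m from the left end.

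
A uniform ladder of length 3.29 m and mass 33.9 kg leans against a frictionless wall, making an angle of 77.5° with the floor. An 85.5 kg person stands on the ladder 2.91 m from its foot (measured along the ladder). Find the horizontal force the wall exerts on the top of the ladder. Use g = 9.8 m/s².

About the foot of the ladder:
Ladder weight 33.9×9.8 = 332.2 N acts at 1.645 m along the ladder; its horizontal arm is 1.645·cos77.5° = 0.356 m → τ = 118.3 N·m clockwise.
Person: 85.5×9.8 = 837.9 N at 2.91 m → arm 0.6298 m → τ = 527.7 N·m clockwise.
Wall normal N acts horizontally at the top; its moment arm is the height L sinθ = 3.29·sin77.5° = 3.212 m, counterclockwise.
Στ = 0 ⇒ N × 3.212 = 646 ⇒ N = 201 N.

N_wall ≈ 201 N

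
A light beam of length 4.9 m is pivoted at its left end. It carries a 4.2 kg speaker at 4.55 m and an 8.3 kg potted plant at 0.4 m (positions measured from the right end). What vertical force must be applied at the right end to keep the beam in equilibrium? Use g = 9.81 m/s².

F ≈ 77.7 N

About the left end:
Speaker: 4.2 × 9.81 = 41.2 N down at 4.55 m → arm 0.35 m, τ = 41.2 × 0.35 = 14.42 N·m clockwise.
Potted plant: 8.3 × 9.81 = 81.42 N down at 0.4 m → arm 4.5 m, τ = 81.42 × 4.5 = 366.4 N·m clockwise.
Net moment of the loads = 380.8 N·m clockwise.
The upward force F acts at the right end, arm 4.9 m, giving F × 4.9 counterclockwise.
Balancing moments: F × 4.9 = 380.8, giving F = 380.8 / 4.9 = 77.7 N.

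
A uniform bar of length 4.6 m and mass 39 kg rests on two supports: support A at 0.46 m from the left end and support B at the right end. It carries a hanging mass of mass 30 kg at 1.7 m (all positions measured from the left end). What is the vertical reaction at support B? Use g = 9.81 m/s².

Taking torques about support A:
Beam weight: 39 × 9.81 = 382.6 N down at 2.3 m → arm 1.84 m, τ = 382.6 × 1.84 = 704 N·m clockwise.
Hanging mass: 30 × 9.81 = 294.3 N down at 1.7 m → arm 1.24 m, τ = 294.3 × 1.24 = 364.9 N·m clockwise.
Net load moment about support A = 1069 N·m clockwise.
Reaction R at support B is upward at 4.6 m, arm 4.14 m → moment R × 4.14 counterclockwise.
For rotational equilibrium, R × 4.14 = 1069, so R = 258 N.

R_B ≈ 258 N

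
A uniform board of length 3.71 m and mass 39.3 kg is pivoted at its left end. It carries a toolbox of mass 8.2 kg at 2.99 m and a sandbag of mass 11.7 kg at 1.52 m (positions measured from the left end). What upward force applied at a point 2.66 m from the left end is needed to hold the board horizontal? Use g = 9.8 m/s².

F ≈ 424 N

Choose the left end as the axis so the unknown pivot reaction has zero arm there.
Beam weight: 39.3 × 9.8 = 385.1 N down at 1.855 m → arm 1.855 m, τ = 385.1 × 1.855 = 714.4 N·m clockwise.
Toolbox: 8.2 × 9.8 = 80.36 N down at 2.99 m → arm 2.99 m, τ = 80.36 × 2.99 = 240.3 N·m clockwise.
Sandbag: 11.7 × 9.8 = 114.7 N down at 1.52 m → arm 1.52 m, τ = 114.7 × 1.52 = 174.3 N·m clockwise.
Net moment of the loads = 1129 N·m clockwise.
The upward force F acts at a point 2.66 m from the left end, arm 2.66 m, giving F × 2.66 counterclockwise.
Balancing moments: F × 2.66 = 1129, giving F = 1129 / 2.66 = 424 N.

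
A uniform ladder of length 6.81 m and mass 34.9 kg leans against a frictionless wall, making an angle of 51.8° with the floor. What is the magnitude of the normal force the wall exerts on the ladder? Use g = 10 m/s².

N_wall ≈ 137 N

About the foot of the ladder:
Ladder weight 34.9×10 = 349 N acts at 3.405 m along the ladder; its horizontal arm is 3.405·cos51.8° = 2.106 m → τ = 735 N·m clockwise.
Wall normal N acts horizontally at the top; its moment arm is the height L sinθ = 6.81·sin51.8° = 5.352 m, counterclockwise.
Στ = 0 ⇒ N × 5.352 = 735 ⇒ N = 137 N.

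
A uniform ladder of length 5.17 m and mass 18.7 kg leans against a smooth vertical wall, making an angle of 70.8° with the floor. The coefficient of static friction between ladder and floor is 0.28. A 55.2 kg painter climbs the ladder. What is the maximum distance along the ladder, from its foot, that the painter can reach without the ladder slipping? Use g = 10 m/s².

Sum moments about the foot of the ladder (the floor normal and friction both act there and drop out).
Ladder weight 18.7×10 = 187 N acts at 2.585 m along the ladder; its horizontal arm is 2.585·cos70.8° = 0.8501 m → τ = 159 N·m clockwise.
Painter weight 55.2×10 = 552 N at distance d → arm d·cos70.8° → τ = 552·d·0.3289 clockwise.
Wall normal N at the top has arm L sinθ = 4.882 m counterclockwise, so Στ = 0 gives N·4.882 = 159 + 181.6·d.
ΣFy = 0 ⇒ N_floor = 739 N, so the maximum friction is μ_s·N_floor = 0.28×739 = 206.9 N. ΣFx = 0 ⇒ N_wall = f, so at the slipping point N = 206.9 N.
Substituting: 206.9×4.882 = 159 + 181.6·d ⇒ d = (1010 − 159) / 181.6 = 4.69 m.

d ≈ 4.69 m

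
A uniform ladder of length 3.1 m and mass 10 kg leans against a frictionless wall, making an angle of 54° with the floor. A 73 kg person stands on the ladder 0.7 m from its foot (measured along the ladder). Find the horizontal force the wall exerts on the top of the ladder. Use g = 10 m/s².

N_wall ≈ 156 N

Choose the foot of the ladder as the axis so the floor normal and friction both act there and drop out.
Ladder weight 10×10 = 100 N acts at 1.55 m along the ladder; its horizontal arm is 1.55·cos54° = 0.9111 m → τ = 91.11 N·m clockwise.
Person: 73×10 = 730 N at 0.7 m → arm 0.4114 m → τ = 300.3 N·m clockwise.
Wall normal N acts horizontally at the top; its moment arm is the height L sinθ = 3.1·sin54° = 2.508 m, counterclockwise.
Balancing moments: N × 2.508 = 391.4, giving N = 156 N.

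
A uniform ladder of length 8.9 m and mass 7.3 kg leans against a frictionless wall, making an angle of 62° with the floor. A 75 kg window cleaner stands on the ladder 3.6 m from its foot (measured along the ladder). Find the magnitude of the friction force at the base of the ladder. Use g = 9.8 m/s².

Taking torques about the foot of the ladder:
Ladder weight 7.3×9.8 = 71.54 N acts at 4.45 m along the ladder; its horizontal arm is 4.45·cos62° = 2.089 m → τ = 149.4 N·m clockwise.
Window cleaner: 75×9.8 = 735 N at 3.6 m → arm 1.69 m → τ = 1242 N·m clockwise.
Wall normal N acts horizontally at the top; its moment arm is the height L sinθ = 8.9·sin62° = 7.858 m, counterclockwise.
Setting net torque to zero: N × 7.858 = 1391 → N = 177 N.
ΣFx = 0: friction at the foot balances the wall's push, so f = N_wall = 177 N.

f ≈ 177 N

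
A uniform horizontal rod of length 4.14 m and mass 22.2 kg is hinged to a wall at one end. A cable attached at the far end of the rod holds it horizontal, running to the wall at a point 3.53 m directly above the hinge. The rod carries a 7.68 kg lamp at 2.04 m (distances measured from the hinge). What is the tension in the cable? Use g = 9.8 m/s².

Sum moments about the hinge (the unknown hinge reaction has zero arm there).
Beam weight: 22.2 × 9.8 = 217.6 N down at 2.07 m → arm 2.07 m, τ = 217.6 × 2.07 = 450.4 N·m clockwise.
Lamp: 7.68 × 9.8 = 75.26 N down at 2.04 m → arm 2.04 m, τ = 75.26 × 2.04 = 153.5 N·m clockwise.
Total clockwise load moment = 603.9 N·m.
The cable tension T acts at 4.14 m; only its component perpendicular to the rod, T sinθ, produces torque. sinθ = h/√(h²+d²) = 3.53/√(3.53²+4.14²) = 0.6488.
Setting net torque to zero: T × 4.14 × 0.6488 = 603.9 → T = 603.9 / 2.686 = 225 N.

T ≈ 225 N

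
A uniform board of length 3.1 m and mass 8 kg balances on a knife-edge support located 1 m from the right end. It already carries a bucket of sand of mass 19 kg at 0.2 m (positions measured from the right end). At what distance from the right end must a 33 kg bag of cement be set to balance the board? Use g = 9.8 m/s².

x ≈ 1.33 m from the right end

Choose the knife-edge support (at 1 m from the right end) as the axis so the support reaction has zero arm there.
Beam weight: 8 × 9.8 = 78.4 N down at 1.55 m → arm 0.55 m, τ = 78.4 × 0.55 = 43.12 N·m counterclockwise.
Bucket of sand: 19 × 9.8 = 186.2 N down at 0.2 m → arm 0.8 m, τ = 186.2 × 0.8 = 149 N·m clockwise.
Net moment of existing loads = 105.9 N·m clockwise.
The bag of cement weighs 33 × 9.8 = 323.4 N and must supply an equal counterclockwise moment, so its lever arm about the knife-edge support is 105.9 / 323.4 = 0.327 m.
That puts it at 1 + 0.327 = 1.33 m from the right end.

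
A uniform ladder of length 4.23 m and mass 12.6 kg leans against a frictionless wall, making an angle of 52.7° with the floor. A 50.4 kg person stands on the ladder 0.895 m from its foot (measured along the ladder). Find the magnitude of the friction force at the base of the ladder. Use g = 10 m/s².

Take moments about the foot of the ladder.
Ladder weight 12.6×10 = 126 N acts at 2.115 m along the ladder; its horizontal arm is 2.115·cos52.7° = 1.282 m → τ = 161.5 N·m clockwise.
Person: 50.4×10 = 504 N at 0.895 m → arm 0.5424 m → τ = 273.4 N·m clockwise.
Wall normal N acts horizontally at the top; its moment arm is the height L sinθ = 4.23·sin52.7° = 3.365 m, counterclockwise.
Στ = 0 ⇒ N × 3.365 = 434.9 ⇒ N = 129 N.
ΣFx = 0: friction at the foot balances the wall's push, so f = N_wall = 129 N.

f ≈ 129 N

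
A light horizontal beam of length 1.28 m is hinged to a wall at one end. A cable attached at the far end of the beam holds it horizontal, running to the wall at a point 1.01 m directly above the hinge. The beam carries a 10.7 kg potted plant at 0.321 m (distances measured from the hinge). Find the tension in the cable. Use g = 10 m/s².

Choose the hinge as the axis so the unknown hinge reaction has zero arm there.
Potted plant: 10.7 × 10 = 107 N down at 0.321 m → arm 0.321 m, τ = 107 × 0.321 = 34.35 N·m clockwise.
Total clockwise load moment = 34.35 N·m.
The cable tension T acts at 1.28 m; only its component perpendicular to the beam, T sinθ, produces torque. sinθ = h/√(h²+d²) = 1.01/√(1.01²+1.28²) = 0.6194.
Balancing moments: T × 1.28 × 0.6194 = 34.35, giving T = 34.35 / 0.7928 = 43.3 N.

T ≈ 43.3 N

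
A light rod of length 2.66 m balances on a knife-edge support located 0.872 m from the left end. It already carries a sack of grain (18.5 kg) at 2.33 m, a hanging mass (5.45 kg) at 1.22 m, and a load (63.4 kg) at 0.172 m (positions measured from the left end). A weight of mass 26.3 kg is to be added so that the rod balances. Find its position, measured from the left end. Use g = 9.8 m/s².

x ≈ 1.46 m from the left end

Sum moments about the knife-edge support (at 0.872 m from the left end) (the support reaction has zero arm there).
Sack of grain: 18.5 × 9.8 = 181.3 N down at 2.33 m → arm 1.458 m, τ = 181.3 × 1.458 = 264.3 N·m clockwise.
Hanging mass: 5.45 × 9.8 = 53.41 N down at 1.22 m → arm 0.348 m, τ = 53.41 × 0.348 = 18.59 N·m clockwise.
Load: 63.4 × 9.8 = 621.3 N down at 0.172 m → arm 0.7 m, τ = 621.3 × 0.7 = 434.9 N·m counterclockwise.
Net moment of existing loads = 152 N·m counterclockwise.
The weight weighs 26.3 × 9.8 = 257.7 N and must supply an equal clockwise moment, so its lever arm about the knife-edge support is 152 / 257.7 = 0.59 m.
That puts it at 0.872 + 0.59 = 1.46 m from the left end.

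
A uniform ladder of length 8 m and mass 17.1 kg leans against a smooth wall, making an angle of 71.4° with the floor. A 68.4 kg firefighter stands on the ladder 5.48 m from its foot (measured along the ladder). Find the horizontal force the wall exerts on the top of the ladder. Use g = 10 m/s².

Sum moments about the foot of the ladder (the floor normal and friction both act there and drop out).
Ladder weight 17.1×10 = 171 N acts at 4 m along the ladder; its horizontal arm is 4·cos71.4° = 1.276 m → τ = 218.2 N·m clockwise.
Firefighter: 68.4×10 = 684 N at 5.48 m → arm 1.748 m → τ = 1196 N·m clockwise.
Wall normal N acts horizontally at the top; its moment arm is the height L sinθ = 8·sin71.4° = 7.582 m, counterclockwise.
For rotational equilibrium, N × 7.582 = 1414, so N = 186 N.

N_wall ≈ 186 N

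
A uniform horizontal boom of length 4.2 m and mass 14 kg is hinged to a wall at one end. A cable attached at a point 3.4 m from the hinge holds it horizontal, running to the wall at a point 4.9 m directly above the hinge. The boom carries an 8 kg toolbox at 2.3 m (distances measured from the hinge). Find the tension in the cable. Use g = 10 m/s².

Choose the hinge as the axis so the unknown hinge reaction has zero arm there.
Beam weight: 14 × 10 = 140 N down at 2.1 m → arm 2.1 m, τ = 140 × 2.1 = 294 N·m clockwise.
Toolbox: 8 × 10 = 80 N down at 2.3 m → arm 2.3 m, τ = 80 × 2.3 = 184 N·m clockwise.
Total clockwise load moment = 478 N·m.
The cable tension T acts at 3.4 m; only its component perpendicular to the boom, T sinθ, produces torque. sinθ = h/√(h²+d²) = 4.9/√(4.9²+3.4²) = 0.8216.
Setting net torque to zero: T × 3.4 × 0.8216 = 478 → T = 478 / 2.793 = 171 N.

T ≈ 171 N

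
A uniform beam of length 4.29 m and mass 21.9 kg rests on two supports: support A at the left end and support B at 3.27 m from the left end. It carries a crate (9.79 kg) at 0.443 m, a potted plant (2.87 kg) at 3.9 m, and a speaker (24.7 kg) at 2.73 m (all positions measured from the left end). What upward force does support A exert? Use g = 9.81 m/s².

Take moments about support B.
Beam weight: 21.9 × 9.81 = 214.8 N down at 2.145 m → arm 1.125 m, τ = 214.8 × 1.125 = 241.7 N·m counterclockwise.
Crate: 9.79 × 9.81 = 96.04 N down at 0.443 m → arm 2.827 m, τ = 96.04 × 2.827 = 271.5 N·m counterclockwise.
Potted plant: 2.87 × 9.81 = 28.15 N down at 3.9 m → arm 0.63 m, τ = 28.15 × 0.63 = 17.73 N·m clockwise.
Speaker: 24.7 × 9.81 = 242.3 N down at 2.73 m → arm 0.54 m, τ = 242.3 × 0.54 = 130.8 N·m counterclockwise.
Net load moment about support B = 626.3 N·m counterclockwise.
Reaction R at support A is upward at 0 m, arm 3.27 m → moment R × 3.27 clockwise.
Setting net torque to zero: R × 3.27 = 626.3 → R = 192 N.

R_A ≈ 192 N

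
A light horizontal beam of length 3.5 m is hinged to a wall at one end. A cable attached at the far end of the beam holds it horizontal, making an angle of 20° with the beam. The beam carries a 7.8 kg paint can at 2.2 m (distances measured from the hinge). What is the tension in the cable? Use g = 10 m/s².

Choose the hinge as the axis so the unknown hinge reaction has zero arm there.
Paint can: 7.8 × 10 = 78 N down at 2.2 m → arm 2.2 m, τ = 78 × 2.2 = 171.6 N·m clockwise.
Total clockwise load moment = 171.6 N·m.
The cable tension T acts at 3.5 m; only its component perpendicular to the beam, T sinθ, produces torque. sin 20° = 0.342.
Στ = 0 ⇒ T × 3.5 × 0.342 = 171.6 ⇒ T = 171.6 / 1.197 = 143 N.

T ≈ 143 N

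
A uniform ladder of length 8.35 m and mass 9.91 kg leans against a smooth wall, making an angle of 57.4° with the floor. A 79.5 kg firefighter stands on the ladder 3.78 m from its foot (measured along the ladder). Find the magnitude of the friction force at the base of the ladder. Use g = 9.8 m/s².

f ≈ 257 N

Taking torques about the foot of the ladder:
Ladder weight 9.91×9.8 = 97.12 N acts at 4.175 m along the ladder; its horizontal arm is 4.175·cos57.4° = 2.249 m → τ = 218.4 N·m clockwise.
Firefighter: 79.5×9.8 = 779.1 N at 3.78 m → arm 2.037 m → τ = 1587 N·m clockwise.
Wall normal N acts horizontally at the top; its moment arm is the height L sinθ = 8.35·sin57.4° = 7.034 m, counterclockwise.
Στ = 0 ⇒ N × 7.034 = 1805 ⇒ N = 257 N.
ΣFx = 0: friction at the foot balances the wall's push, so f = N_wall = 257 N.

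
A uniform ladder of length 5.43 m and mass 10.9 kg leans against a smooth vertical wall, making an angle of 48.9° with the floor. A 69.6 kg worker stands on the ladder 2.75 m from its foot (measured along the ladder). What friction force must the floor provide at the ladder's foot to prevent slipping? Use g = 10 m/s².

f ≈ 355 N

Sum moments about the foot of the ladder (the floor normal and friction both act there and drop out).
Ladder weight 10.9×10 = 109 N acts at 2.715 m along the ladder; its horizontal arm is 2.715·cos48.9° = 1.785 m → τ = 194.6 N·m clockwise.
Worker: 69.6×10 = 696 N at 2.75 m → arm 1.808 m → τ = 1258 N·m clockwise.
Wall normal N acts horizontally at the top; its moment arm is the height L sinθ = 5.43·sin48.9° = 4.092 m, counterclockwise.
Στ = 0 ⇒ N × 4.092 = 1453 ⇒ N = 355 N.
ΣFx = 0: friction at the foot balances the wall's push, so f = N_wall = 355 N.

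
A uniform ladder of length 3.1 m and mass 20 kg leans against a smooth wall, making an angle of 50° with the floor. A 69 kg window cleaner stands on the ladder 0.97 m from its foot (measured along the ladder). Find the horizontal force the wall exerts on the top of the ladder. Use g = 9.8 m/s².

N_wall ≈ 260 N

Take moments about the foot of the ladder.
Ladder weight 20×9.8 = 196 N acts at 1.55 m along the ladder; its horizontal arm is 1.55·cos50° = 0.9963 m → τ = 195.3 N·m clockwise.
Window cleaner: 69×9.8 = 676.2 N at 0.97 m → arm 0.6235 m → τ = 421.6 N·m clockwise.
Wall normal N acts horizontally at the top; its moment arm is the height L sinθ = 3.1·sin50° = 2.375 m, counterclockwise.
For rotational equilibrium, N × 2.375 = 616.9, so N = 260 N.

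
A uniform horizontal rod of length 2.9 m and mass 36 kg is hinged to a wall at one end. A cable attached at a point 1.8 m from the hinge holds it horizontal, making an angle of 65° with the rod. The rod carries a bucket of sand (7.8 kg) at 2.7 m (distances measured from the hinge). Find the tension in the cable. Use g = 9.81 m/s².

Taking torques about the hinge:
Beam weight: 36 × 9.81 = 353.2 N down at 1.45 m → arm 1.45 m, τ = 353.2 × 1.45 = 512.1 N·m clockwise.
Bucket of sand: 7.8 × 9.81 = 76.52 N down at 2.7 m → arm 2.7 m, τ = 76.52 × 2.7 = 206.6 N·m clockwise.
Total clockwise load moment = 718.7 N·m.
The cable tension T acts at 1.8 m; only its component perpendicular to the rod, T sinθ, produces torque. sin 65° = 0.9063.
Setting net torque to zero: T × 1.8 × 0.9063 = 718.7 → T = 718.7 / 1.631 = 441 N.

T ≈ 441 N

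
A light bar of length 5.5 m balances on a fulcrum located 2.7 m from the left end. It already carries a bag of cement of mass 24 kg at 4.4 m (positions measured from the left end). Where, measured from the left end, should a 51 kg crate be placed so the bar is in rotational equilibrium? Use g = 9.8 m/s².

Sum moments about the fulcrum (at 2.7 m from the left end) (the support reaction has zero arm there).
Bag of cement: 24 × 9.8 = 235.2 N down at 4.4 m → arm 1.7 m, τ = 235.2 × 1.7 = 399.8 N·m clockwise.
Net moment of existing loads = 399.8 N·m clockwise.
The crate weighs 51 × 9.8 = 499.8 N and must supply an equal counterclockwise moment, so its lever arm about the fulcrum is 399.8 / 499.8 = 0.8 m.
That puts it at 2.7 − 0.8 = 1.9 m from the left end.

x ≈ 1.9 m from the left end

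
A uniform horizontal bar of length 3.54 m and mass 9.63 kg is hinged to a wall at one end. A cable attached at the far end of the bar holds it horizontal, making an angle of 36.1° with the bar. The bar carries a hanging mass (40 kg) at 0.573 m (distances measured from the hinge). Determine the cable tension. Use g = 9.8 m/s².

About the hinge:
Beam weight: 9.63 × 9.8 = 94.37 N down at 1.77 m → arm 1.77 m, τ = 94.37 × 1.77 = 167 N·m clockwise.
Hanging mass: 40 × 9.8 = 392 N down at 0.573 m → arm 0.573 m, τ = 392 × 0.573 = 224.6 N·m clockwise.
Total clockwise load moment = 391.6 N·m.
The cable tension T acts at 3.54 m; only its component perpendicular to the bar, T sinθ, produces torque. sin 36.1° = 0.5892.
Balancing moments: T × 3.54 × 0.5892 = 391.6, giving T = 391.6 / 2.086 = 188 N.

T ≈ 188 N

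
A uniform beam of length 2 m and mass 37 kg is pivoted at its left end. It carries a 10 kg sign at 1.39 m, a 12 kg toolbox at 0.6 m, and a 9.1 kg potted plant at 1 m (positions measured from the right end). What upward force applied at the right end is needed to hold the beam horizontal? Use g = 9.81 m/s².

F ≈ 338 N

About the left end:
Beam weight: 37 × 9.81 = 363 N down at 1 m → arm 1 m, τ = 363 × 1 = 363 N·m clockwise.
Sign: 10 × 9.81 = 98.1 N down at 1.39 m → arm 0.61 m, τ = 98.1 × 0.61 = 59.84 N·m clockwise.
Toolbox: 12 × 9.81 = 117.7 N down at 0.6 m → arm 1.4 m, τ = 117.7 × 1.4 = 164.8 N·m clockwise.
Potted plant: 9.1 × 9.81 = 89.27 N down at 1 m → arm 1 m, τ = 89.27 × 1 = 89.27 N·m clockwise.
Net moment of the loads = 676.9 N·m clockwise.
The upward force F acts at the right end, arm 2 m, giving F × 2 counterclockwise.
For rotational equilibrium, F × 2 = 676.9, so F = 676.9 / 2 = 338 N.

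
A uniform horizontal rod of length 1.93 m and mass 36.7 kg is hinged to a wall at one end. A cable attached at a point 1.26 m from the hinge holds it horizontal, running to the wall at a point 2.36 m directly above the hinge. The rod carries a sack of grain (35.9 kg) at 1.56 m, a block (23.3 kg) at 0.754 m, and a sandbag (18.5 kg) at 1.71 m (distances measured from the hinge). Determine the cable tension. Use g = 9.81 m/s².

About the hinge:
Beam weight: 36.7 × 9.81 = 360 N down at 0.965 m → arm 0.965 m, τ = 360 × 0.965 = 347.4 N·m clockwise.
Sack of grain: 35.9 × 9.81 = 352.2 N down at 1.56 m → arm 1.56 m, τ = 352.2 × 1.56 = 549.4 N·m clockwise.
Block: 23.3 × 9.81 = 228.6 N down at 0.754 m → arm 0.754 m, τ = 228.6 × 0.754 = 172.4 N·m clockwise.
Sandbag: 18.5 × 9.81 = 181.5 N down at 1.71 m → arm 1.71 m, τ = 181.5 × 1.71 = 310.4 N·m clockwise.
Total clockwise load moment = 1380 N·m.
The cable tension T acts at 1.26 m; only its component perpendicular to the rod, T sinθ, produces torque. sinθ = h/√(h²+d²) = 2.36/√(2.36²+1.26²) = 0.8821.
Balancing moments: T × 1.26 × 0.8821 = 1380, giving T = 1380 / 1.111 = 1240 N.

T ≈ 1240 N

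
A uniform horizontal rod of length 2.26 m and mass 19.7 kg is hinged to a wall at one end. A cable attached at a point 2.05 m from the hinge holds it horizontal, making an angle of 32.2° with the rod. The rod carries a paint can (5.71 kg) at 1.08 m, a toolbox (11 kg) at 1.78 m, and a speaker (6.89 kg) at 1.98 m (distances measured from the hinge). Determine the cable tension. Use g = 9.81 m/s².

T ≈ 554 N

Taking torques about the hinge:
Beam weight: 19.7 × 9.81 = 193.3 N down at 1.13 m → arm 1.13 m, τ = 193.3 × 1.13 = 218.4 N·m clockwise.
Paint can: 5.71 × 9.81 = 56.02 N down at 1.08 m → arm 1.08 m, τ = 56.02 × 1.08 = 60.5 N·m clockwise.
Toolbox: 11 × 9.81 = 107.9 N down at 1.78 m → arm 1.78 m, τ = 107.9 × 1.78 = 192.1 N·m clockwise.
Speaker: 6.89 × 9.81 = 67.59 N down at 1.98 m → arm 1.98 m, τ = 67.59 × 1.98 = 133.8 N·m clockwise.
Total clockwise load moment = 604.8 N·m.
The cable tension T acts at 2.05 m; only its component perpendicular to the rod, T sinθ, produces torque. sin 32.2° = 0.5329.
Στ = 0 ⇒ T × 2.05 × 0.5329 = 604.8 ⇒ T = 604.8 / 1.092 = 554 N.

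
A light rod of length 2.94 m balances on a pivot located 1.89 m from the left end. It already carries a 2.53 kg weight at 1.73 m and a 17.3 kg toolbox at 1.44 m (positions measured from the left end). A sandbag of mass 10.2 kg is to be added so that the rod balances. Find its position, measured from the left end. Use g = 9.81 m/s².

Choose the pivot (at 1.89 m from the left end) as the axis so the support reaction has zero arm there.
Weight: 2.53 × 9.81 = 24.82 N down at 1.73 m → arm 0.16 m, τ = 24.82 × 0.16 = 3.971 N·m counterclockwise.
Toolbox: 17.3 × 9.81 = 169.7 N down at 1.44 m → arm 0.45 m, τ = 169.7 × 0.45 = 76.36 N·m counterclockwise.
Net moment of existing loads = 80.33 N·m counterclockwise.
The sandbag weighs 10.2 × 9.81 = 100.1 N and must supply an equal clockwise moment, so its lever arm about the pivot is 80.33 / 100.1 = 0.802 m.
That puts it at 1.89 + 0.802 = 2.69 m from the left end.

x ≈ 2.69 m from the left end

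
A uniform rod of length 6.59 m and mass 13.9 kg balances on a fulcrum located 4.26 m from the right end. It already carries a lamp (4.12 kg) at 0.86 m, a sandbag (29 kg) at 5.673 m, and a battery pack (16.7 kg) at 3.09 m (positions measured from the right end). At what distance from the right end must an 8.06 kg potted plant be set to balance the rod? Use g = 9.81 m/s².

About the fulcrum (at 4.26 m from the right end):
Beam weight: 13.9 × 9.81 = 136.4 N down at 3.295 m → arm 0.965 m, τ = 136.4 × 0.965 = 131.6 N·m clockwise.
Lamp: 4.12 × 9.81 = 40.42 N down at 0.86 m → arm 3.4 m, τ = 40.42 × 3.4 = 137.4 N·m clockwise.
Sandbag: 29 × 9.81 = 284.5 N down at 5.673 m → arm 1.413 m, τ = 284.5 × 1.413 = 402 N·m counterclockwise.
Battery pack: 16.7 × 9.81 = 163.8 N down at 3.09 m → arm 1.17 m, τ = 163.8 × 1.17 = 191.6 N·m clockwise.
Net moment of existing loads = 58.6 N·m clockwise.
The potted plant weighs 8.06 × 9.81 = 79.07 N and must supply an equal counterclockwise moment, so its lever arm about the fulcrum is 58.6 / 79.07 = 0.741 m.
That puts it at 4.26 + 0.741 = 5 m from the right end.

x ≈ 5 m from the right end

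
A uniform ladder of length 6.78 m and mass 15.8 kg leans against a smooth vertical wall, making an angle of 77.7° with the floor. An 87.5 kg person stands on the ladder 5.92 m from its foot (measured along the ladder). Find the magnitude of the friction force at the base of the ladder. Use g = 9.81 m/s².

Take moments about the foot of the ladder.
Ladder weight 15.8×9.81 = 155 N acts at 3.39 m along the ladder; its horizontal arm is 3.39·cos77.7° = 0.7222 m → τ = 111.9 N·m clockwise.
Person: 87.5×9.81 = 858.4 N at 5.92 m → arm 1.261 m → τ = 1082 N·m clockwise.
Wall normal N acts horizontally at the top; its moment arm is the height L sinθ = 6.78·sin77.7° = 6.624 m, counterclockwise.
Στ = 0 ⇒ N × 6.624 = 1194 ⇒ N = 180 N.
ΣFx = 0: friction at the foot balances the wall's push, so f = N_wall = 180 N.

f ≈ 180 N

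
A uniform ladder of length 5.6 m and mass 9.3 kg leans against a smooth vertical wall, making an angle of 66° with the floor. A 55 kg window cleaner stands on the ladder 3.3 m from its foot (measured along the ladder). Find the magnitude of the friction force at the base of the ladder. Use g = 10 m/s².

f ≈ 165 N

Take moments about the foot of the ladder.
Ladder weight 9.3×10 = 93 N acts at 2.8 m along the ladder; its horizontal arm is 2.8·cos66° = 1.139 m → τ = 105.9 N·m clockwise.
Window cleaner: 55×10 = 550 N at 3.3 m → arm 1.342 m → τ = 738.1 N·m clockwise.
Wall normal N acts horizontally at the top; its moment arm is the height L sinθ = 5.6·sin66° = 5.116 m, counterclockwise.
Setting net torque to zero: N × 5.116 = 844 → N = 165 N.
ΣFx = 0: friction at the foot balances the wall's push, so f = N_wall = 165 N.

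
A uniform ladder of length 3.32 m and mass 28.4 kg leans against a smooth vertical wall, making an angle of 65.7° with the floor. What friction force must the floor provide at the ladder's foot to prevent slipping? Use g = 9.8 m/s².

Taking torques about the foot of the ladder:
Ladder weight 28.4×9.8 = 278.3 N acts at 1.66 m along the ladder; its horizontal arm is 1.66·cos65.7° = 0.6831 m → τ = 190.1 N·m clockwise.
Wall normal N acts horizontally at the top; its moment arm is the height L sinθ = 3.32·sin65.7° = 3.026 m, counterclockwise.
Setting net torque to zero: N × 3.026 = 190.1 → N = 62.8 N.
ΣFx = 0: friction at the foot balances the wall's push, so f = N_wall = 62.8 N.

f ≈ 62.8 N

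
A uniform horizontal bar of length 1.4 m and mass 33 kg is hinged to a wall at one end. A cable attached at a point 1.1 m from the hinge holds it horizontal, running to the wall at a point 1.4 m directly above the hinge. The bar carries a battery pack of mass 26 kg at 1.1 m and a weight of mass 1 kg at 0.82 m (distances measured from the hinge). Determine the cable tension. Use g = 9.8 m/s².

Sum moments about the hinge (the unknown hinge reaction has zero arm there).
Beam weight: 33 × 9.8 = 323.4 N down at 0.7 m → arm 0.7 m, τ = 323.4 × 0.7 = 226.4 N·m clockwise.
Battery pack: 26 × 9.8 = 254.8 N down at 1.1 m → arm 1.1 m, τ = 254.8 × 1.1 = 280.3 N·m clockwise.
Weight: 1 × 9.8 = 9.8 N down at 0.82 m → arm 0.82 m, τ = 9.8 × 0.82 = 8.036 N·m clockwise.
Total clockwise load moment = 514.7 N·m.
The cable tension T acts at 1.1 m; only its component perpendicular to the bar, T sinθ, produces torque. sinθ = h/√(h²+d²) = 1.4/√(1.4²+1.1²) = 0.7863.
For rotational equilibrium, T × 1.1 × 0.7863 = 514.7, so T = 514.7 / 0.8649 = 595 N.

T ≈ 595 N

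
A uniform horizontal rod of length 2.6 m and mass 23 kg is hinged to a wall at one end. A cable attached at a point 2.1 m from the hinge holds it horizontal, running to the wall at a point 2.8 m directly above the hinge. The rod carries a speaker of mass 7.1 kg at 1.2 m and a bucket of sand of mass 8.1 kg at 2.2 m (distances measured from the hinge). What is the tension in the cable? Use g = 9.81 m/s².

T ≈ 328 N

Choose the hinge as the axis so the unknown hinge reaction has zero arm there.
Beam weight: 23 × 9.81 = 225.6 N down at 1.3 m → arm 1.3 m, τ = 225.6 × 1.3 = 293.3 N·m clockwise.
Speaker: 7.1 × 9.81 = 69.65 N down at 1.2 m → arm 1.2 m, τ = 69.65 × 1.2 = 83.58 N·m clockwise.
Bucket of sand: 8.1 × 9.81 = 79.46 N down at 2.2 m → arm 2.2 m, τ = 79.46 × 2.2 = 174.8 N·m clockwise.
Total clockwise load moment = 551.7 N·m.
The cable tension T acts at 2.1 m; only its component perpendicular to the rod, T sinθ, produces torque. sinθ = h/√(h²+d²) = 2.8/√(2.8²+2.1²) = 0.8.
Balancing moments: T × 2.1 × 0.8 = 551.7, giving T = 551.7 / 1.68 = 328 N.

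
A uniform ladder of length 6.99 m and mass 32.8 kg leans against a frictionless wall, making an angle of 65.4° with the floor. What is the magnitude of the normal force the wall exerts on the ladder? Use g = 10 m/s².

Choose the foot of the ladder as the axis so the floor normal and friction both act there and drop out.
Ladder weight 32.8×10 = 328 N acts at 3.495 m along the ladder; its horizontal arm is 3.495·cos65.4° = 1.455 m → τ = 477.2 N·m clockwise.
Wall normal N acts horizontally at the top; its moment arm is the height L sinθ = 6.99·sin65.4° = 6.356 m, counterclockwise.
Στ = 0 ⇒ N × 6.356 = 477.2 ⇒ N = 75.1 N.

N_wall ≈ 75.1 N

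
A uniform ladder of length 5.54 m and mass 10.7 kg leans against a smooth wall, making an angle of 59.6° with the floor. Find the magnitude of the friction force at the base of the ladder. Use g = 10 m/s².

f ≈ 31.4 N

Taking torques about the foot of the ladder:
Ladder weight 10.7×10 = 107 N acts at 2.77 m along the ladder; its horizontal arm is 2.77·cos59.6° = 1.402 m → τ = 150 N·m clockwise.
Wall normal N acts horizontally at the top; its moment arm is the height L sinθ = 5.54·sin59.6° = 4.778 m, counterclockwise.
Στ = 0 ⇒ N × 4.778 = 150 ⇒ N = 31.4 N.
ΣFx = 0: friction at the foot balances the wall's push, so f = N_wall = 31.4 N.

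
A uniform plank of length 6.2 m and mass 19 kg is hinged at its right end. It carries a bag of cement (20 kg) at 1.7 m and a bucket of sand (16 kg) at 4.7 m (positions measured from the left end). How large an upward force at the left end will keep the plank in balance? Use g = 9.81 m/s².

F ≈ 274 N

Sum moments about the right end (the unknown pivot reaction has zero arm there).
Beam weight: 19 × 9.81 = 186.4 N down at 3.1 m → arm 3.1 m, τ = 186.4 × 3.1 = 577.8 N·m counterclockwise.
Bag of cement: 20 × 9.81 = 196.2 N down at 1.7 m → arm 4.5 m, τ = 196.2 × 4.5 = 882.9 N·m counterclockwise.
Bucket of sand: 16 × 9.81 = 157 N down at 4.7 m → arm 1.5 m, τ = 157 × 1.5 = 235.5 N·m counterclockwise.
Net moment of the loads = 1696 N·m counterclockwise.
The upward force F acts at the left end, arm 6.2 m, giving F × 6.2 clockwise.
Balancing moments: F × 6.2 = 1696, giving F = 1696 / 6.2 = 274 N.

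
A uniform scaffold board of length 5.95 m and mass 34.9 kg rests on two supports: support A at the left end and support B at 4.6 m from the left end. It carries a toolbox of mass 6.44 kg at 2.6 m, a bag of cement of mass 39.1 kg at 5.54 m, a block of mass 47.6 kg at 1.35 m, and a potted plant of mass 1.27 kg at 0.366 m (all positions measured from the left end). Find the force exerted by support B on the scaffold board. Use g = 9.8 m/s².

R_B ≈ 856 N

Taking torques about support A:
Beam weight: 34.9 × 9.8 = 342 N down at 2.975 m → arm 2.975 m, τ = 342 × 2.975 = 1017 N·m clockwise.
Toolbox: 6.44 × 9.8 = 63.11 N down at 2.6 m → arm 2.6 m, τ = 63.11 × 2.6 = 164.1 N·m clockwise.
Bag of cement: 39.1 × 9.8 = 383.2 N down at 5.54 m → arm 5.54 m, τ = 383.2 × 5.54 = 2123 N·m clockwise.
Block: 47.6 × 9.8 = 466.5 N down at 1.35 m → arm 1.35 m, τ = 466.5 × 1.35 = 629.8 N·m clockwise.
Potted plant: 1.27 × 9.8 = 12.45 N down at 0.366 m → arm 0.366 m, τ = 12.45 × 0.366 = 4.557 N·m clockwise.
Net load moment about support A = 3938 N·m clockwise.
Reaction R at support B is upward at 4.6 m, arm 4.6 m → moment R × 4.6 counterclockwise.
Στ = 0 ⇒ R × 4.6 = 3938 ⇒ R = 856 N.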